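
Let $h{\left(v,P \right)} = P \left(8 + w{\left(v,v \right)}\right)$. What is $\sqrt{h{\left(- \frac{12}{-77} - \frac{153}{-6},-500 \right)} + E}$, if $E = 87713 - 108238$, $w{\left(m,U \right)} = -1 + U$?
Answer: $\frac{5 i \sqrt{8740039}}{77} \approx 191.97 i$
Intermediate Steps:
$E = -20525$ ($E = 87713 - 108238 = -20525$)
$h{\left(v,P \right)} = P \left(7 + v\right)$ ($h{\left(v,P \right)} = P \left(8 + \left(-1 + v\right)\right) = P \left(7 + v\right)$)
$\sqrt{h{\left(- \frac{12}{-77} - \frac{153}{-6},-500 \right)} + E} = \sqrt{- 500 \left(7 - \left(- \frac{51}{2} - \frac{12}{77}\right)\right) - 20525} = \sqrt{- 500 \left(7 - - \frac{3951}{154}\right) - 20525} = \sqrt{- 500 \left(7 + \left(\frac{12}{77} + \frac{51}{2}\right)\right) - 20525} = \sqrt{- 500 \left(7 + \frac{3951}{154}\right) - 20525} = \sqrt{\left(-500\right) \frac{5029}{154} - 20525} = \sqrt{- \frac{1257250}{77} - 20525} = \sqrt{- \frac{2837675}{77}} = \frac{5 i \sqrt{8740039}}{77}$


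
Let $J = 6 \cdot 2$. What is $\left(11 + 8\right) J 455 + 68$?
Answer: $103808$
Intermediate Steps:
$J = 12$
$\left(11 + 8\right) J 455 + 68 = \left(11 + 8\right) 12 \cdot 455 + 68 = 19 \cdot 12 \cdot 455 + 68 = 228 \cdot 455 + 68 = 103740 + 68 = 103808$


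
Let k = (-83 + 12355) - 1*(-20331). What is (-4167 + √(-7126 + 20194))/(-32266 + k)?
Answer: -4167/337 + 66*√3/337 ≈ -12.026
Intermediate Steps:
k = 32603 (k = 12272 + 20331 = 32603)
(-4167 + √(-7126 + 20194))/(-32266 + k) = (-4167 + √(-7126 + 20194))/(-32266 + 32603) = (-4167 + √13068)/337 = (-4167 + 66*√3)*(1/337) = -4167/337 + 66*√3/337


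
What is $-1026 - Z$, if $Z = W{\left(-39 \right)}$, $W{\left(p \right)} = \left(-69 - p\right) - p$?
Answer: $-1035$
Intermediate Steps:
$W{\left(p \right)} = -69 - 2 p$
$Z = 9$ ($Z = -69 - -78 = -69 + 78 = 9$)
$-1026 - Z = -1026 - 9 = -1035$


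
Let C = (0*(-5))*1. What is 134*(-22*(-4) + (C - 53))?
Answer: 4690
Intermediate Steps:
C = 0 (C = 0*1 = 0)
134*(-22*(-4) + (C - 53)) = 134*(-22*(-4) + (0 - 53)) = 134*(88 - 53) = 134*35 = 4690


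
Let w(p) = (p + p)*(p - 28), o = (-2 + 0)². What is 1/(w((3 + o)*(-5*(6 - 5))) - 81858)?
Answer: -1/77448 ≈ -1.2912e-5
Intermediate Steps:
o = 4 (o = (-2)² = 4)
w(p) = 2*p*(-28 + p) (w(p) = (2*p)*(-28 + p) = 2*p*(-28 + p))
1/(w((3 + o)*(-5*(6 - 5))) - 81858) = 1/(2*((3 + 4)*(-5*(6 - 5)))*(-28 + (3 + 4)*(-5*(6 - 5))) - 81858) = 1/(2*(7*(-5*1))*(-28 + 7*(-5*1)) - 81858) = 1/(2*(7*(-5))*(-28 + 7*(-5)) - 81858) = 1/(2*(-35)*(-28 - 35) - 81858) = 1/(2*(-35)*(-63) - 81858) = 1/(4410 - 81858) = 1/(-77448) = -1/77448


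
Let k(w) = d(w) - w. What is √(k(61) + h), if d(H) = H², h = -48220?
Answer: 4*I*√2785 ≈ 211.09*I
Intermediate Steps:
k(w) = w² - w
√(k(61) + h) = √(61*(-1 + 61) - 48220) = √(61*60 - 48220) = √(3660 - 48220) = √(-44560) = 4*I*√2785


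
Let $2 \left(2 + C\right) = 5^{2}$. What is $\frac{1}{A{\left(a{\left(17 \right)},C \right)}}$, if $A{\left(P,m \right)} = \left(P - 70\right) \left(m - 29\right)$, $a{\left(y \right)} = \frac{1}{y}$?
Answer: $\frac{34}{43993} \approx 0.00077285$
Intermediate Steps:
$C = \frac{21}{2}$ ($C = -2 + \frac{5^{2}}{2} = -2 + \frac{1}{2} \cdot 25 = -2 + \frac{25}{2} = \frac{21}{2} \approx 10.5$)
$A{\left(P,m \right)} = \left(-70 + P\right) \left(-29 + m\right)$
$\frac{1}{A{\left(a{\left(17 \right)},C \right)}} = \frac{1}{2030 - 735 - \frac{29}{17} + \frac{1}{17} \cdot \frac{21}{2}} = \frac{1}{2030 - 735 - \frac{29}{17} + \frac{21}{34}} = \frac{1}{\frac{43993}{34}} = \frac{34}{43993}$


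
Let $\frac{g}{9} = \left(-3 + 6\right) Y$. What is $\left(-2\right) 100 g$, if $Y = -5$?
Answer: $27000$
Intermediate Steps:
$g = -135$ ($g = 9 \left(-3 + 6\right) \left(-5\right) = 9 \cdot 3 \left(-5\right) = 9 \left(-15\right) = -135$)
$\left(-2\right) 100 g = \left(-2\right) 100 \left(-135\right) = \left(-200\right) \left(-135\right) = 27000$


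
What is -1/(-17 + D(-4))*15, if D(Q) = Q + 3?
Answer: 5/6 ≈ 0.83333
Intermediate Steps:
D(Q) = 3 + Q
-1/(-17 + D(-4))*15 = -1/(-17 + (3 - 4))*15 = -1/(-17 - 1)*15 = -1/(-18)*15 = -1*(-1/18)*15 = (1/18)*15 = 5/6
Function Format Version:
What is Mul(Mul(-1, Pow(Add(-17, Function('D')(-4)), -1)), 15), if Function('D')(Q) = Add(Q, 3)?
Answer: Rational(5, 6) ≈ 0.83333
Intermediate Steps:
Function('D')(Q) = Add(3, Q)
Mul(Mul(-1, Pow(Add(-17, Function('D')(-4)), -1)), 15) = Mul(Mul(-1, Pow(Add(-17, Add(3, -4)), -1)), 15) = Mul(Mul(-1, Pow(Add(-17, -1), -1)), 15) = Mul(Mul(-1, Pow(-18, -1)), 15) = Mul(Mul(-1, Rational(-1, 18)), 15) = Mul(Rational(1, 18), 15) = Rational(5, 6)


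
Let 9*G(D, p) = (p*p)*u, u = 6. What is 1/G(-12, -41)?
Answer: 3/3362 ≈ 0.00089233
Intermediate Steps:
G(D, p) = 2*p²/3 (G(D, p) = ((p*p)*6)/9 = (p²*6)/9 = (6*p²)/9 = 2*p²/3)
1/G(-12, -41) = 1/((⅔)*(-41)²) = 1/((⅔)*1681) = 1/(3362/3) = 3/3362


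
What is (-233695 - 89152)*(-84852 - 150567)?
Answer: 76004317893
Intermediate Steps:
(-233695 - 89152)*(-84852 - 150567) = -322847*(-235419) = 76004317893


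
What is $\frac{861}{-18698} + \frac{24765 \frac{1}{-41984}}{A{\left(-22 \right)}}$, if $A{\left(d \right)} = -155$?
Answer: $- \frac{513991875}{12167760896} \approx -0.042242$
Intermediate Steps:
$\frac{861}{-18698} + \frac{24765 \frac{1}{-41984}}{A{\left(-22 \right)}} = \frac{861}{-18698} + \frac{24765 \frac{1}{-41984}}{-155} = 861 \left(- \frac{1}{18698}\right) + 24765 \left(- \frac{1}{41984}\right) \left(- \frac{1}{155}\right) = - \frac{861}{18698} - - \frac{4953}{1301504} = - \frac{861}{18698} + \frac{4953}{1301504} = - \frac{513991875}{12167760896}$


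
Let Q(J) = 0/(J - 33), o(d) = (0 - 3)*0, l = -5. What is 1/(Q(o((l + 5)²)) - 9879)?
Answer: -1/9879 ≈ -0.00010122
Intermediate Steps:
o(d) = 0 (o(d) = -3*0 = 0)
Q(J) = 0 (Q(J) = 0/(-33 + J) = 0)
1/(Q(o((l + 5)²)) - 9879) = 1/(0 - 9879) = 1/(-9879) = -1/9879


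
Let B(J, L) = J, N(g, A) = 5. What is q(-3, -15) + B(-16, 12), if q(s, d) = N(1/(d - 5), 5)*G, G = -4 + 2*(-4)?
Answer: -76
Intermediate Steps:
G = -12 (G = -4 - 8 = -12)
q(s, d) = -60 (q(s, d) = 5*(-12) = -60)
q(-3, -15) + B(-16, 12) = -60 - 16 = -76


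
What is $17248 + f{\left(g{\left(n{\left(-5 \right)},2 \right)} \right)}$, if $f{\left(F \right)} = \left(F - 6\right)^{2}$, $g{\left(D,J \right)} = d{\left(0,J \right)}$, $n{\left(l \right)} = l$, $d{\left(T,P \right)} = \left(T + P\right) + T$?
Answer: $17264$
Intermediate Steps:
$d{\left(T,P \right)} = P + 2 T$ ($d{\left(T,P \right)} = \left(P + T\right) + T = P + 2 T$)
$g{\left(D,J \right)} = J$ ($g{\left(D,J \right)} = J + 2 \cdot 0 = J + 0 = J$)
$f{\left(F \right)} = \left(-6 + F\right)^{2}$
$17248 + f{\left(g{\left(n{\left(-5 \right)},2 \right)} \right)} = 17248 + \left(-6 + 2\right)^{2} = 17248 + \left(-4\right)^{2} = 17248 + 16 = 17264$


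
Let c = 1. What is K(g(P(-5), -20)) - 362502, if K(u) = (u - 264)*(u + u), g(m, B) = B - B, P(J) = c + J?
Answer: -362502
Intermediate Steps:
P(J) = 1 + J
g(m, B) = 0
K(u) = 2*u*(-264 + u) (K(u) = (-264 + u)*(2*u) = 2*u*(-264 + u))
K(g(P(-5), -20)) - 362502 = 2*0*(-264 + 0) - 362502 = 2*0*(-264) - 362502 = 0 - 362502 = -362502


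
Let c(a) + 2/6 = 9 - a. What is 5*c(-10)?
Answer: 280/3 ≈ 93.333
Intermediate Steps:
c(a) = 26/3 - a (c(a) = -⅓ + (9 - a) = 26/3 - a)
5*c(-10) = 5*(26/3 - 1*(-10)) = 5*(26/3 + 10) = 5*(56/3) = 280/3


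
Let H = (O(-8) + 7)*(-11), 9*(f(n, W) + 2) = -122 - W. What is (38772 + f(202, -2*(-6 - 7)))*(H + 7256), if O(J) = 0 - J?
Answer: 2473213162/9 ≈ 2.7480e+8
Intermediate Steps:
O(J) = -J
f(n, W) = -140/9 - W/9 (f(n, W) = -2 + (-122 - W)/9 = -2 + (-122/9 - W/9) = -140/9 - W/9)
H = -165 (H = (-1*(-8) + 7)*(-11) = (8 + 7)*(-11) = 15*(-11) = -165)
(38772 + f(202, -2*(-6 - 7)))*(H + 7256) = (38772 + (-140/9 - (-2)*(-6 - 7)/9))*(-165 + 7256) = (38772 + (-140/9 - (-2)*(-13)/9))*7091 = (38772 + (-140/9 - ⅑*26))*7091 = (38772 + (-140/9 - 26/9))*7091 = (38772 - 166/9)*7091 = (348782/9)*7091 = 2473213162/9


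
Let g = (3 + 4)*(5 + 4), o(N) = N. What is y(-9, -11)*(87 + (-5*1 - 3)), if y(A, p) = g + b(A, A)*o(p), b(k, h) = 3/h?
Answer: 15800/3 ≈ 5266.7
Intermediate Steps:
g = 63 (g = 7*9 = 63)
y(A, p) = 63 + 3*p/A (y(A, p) = 63 + (3/A)*p = 63 + 3*p/A)
y(-9, -11)*(87 + (-5*1 - 3)) = (63 + 3*(-11)/(-9))*(87 + (-5*1 - 3)) = (63 + 3*(-11)*(-⅑))*(87 + (-5 - 3)) = (63 + 11/3)*(87 - 8) = (200/3)*79 = 15800/3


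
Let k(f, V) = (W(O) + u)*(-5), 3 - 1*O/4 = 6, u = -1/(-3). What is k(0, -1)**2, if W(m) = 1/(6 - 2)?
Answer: 1225/144 ≈ 8.5069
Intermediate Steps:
u = 1/3 (u = -1*(-1/3) = 1/3 ≈ 0.33333)
O = -12 (O = 12 - 4*6 = 12 - 24 = -12)
W(m) = 1/4
k(f, V) = -35/12 (k(f, V) = (1/4 + 1/3)*(-5) = (7/12)*(-5) = -35/12)
k(0, -1)**2 = (-35/12)**2 = 1225/144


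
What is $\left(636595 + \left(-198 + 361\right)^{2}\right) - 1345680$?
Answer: $-682516$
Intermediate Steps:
$\left(636595 + \left(-198 + 361\right)^{2}\right) - 1345680 = \left(636595 + 163^{2}\right) - 1345680 = \left(636595 + 26569\right) - 1345680 = 663164 - 1345680 = -682516$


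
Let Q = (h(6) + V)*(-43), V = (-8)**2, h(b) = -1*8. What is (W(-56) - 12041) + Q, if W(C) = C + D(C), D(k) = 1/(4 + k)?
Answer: -754261/52 ≈ -14505.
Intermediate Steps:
h(b) = -8
V = 64
W(C) = C + 1/(4 + C)
Q = -2408 (Q = (-8 + 64)*(-43) = 56*(-43) = -2408)
(W(-56) - 12041) + Q = ((1 - 56*(4 - 56))/(4 - 56) - 12041) - 2408 = ((1 - 56*(-52))/(-52) - 12041) - 2408 = (-(1 + 2912)/52 - 12041) - 2408 = (-1/52*2913 - 12041) - 2408 = (-2913/52 - 12041) - 2408 = -629045/52 - 2408 = -754261/52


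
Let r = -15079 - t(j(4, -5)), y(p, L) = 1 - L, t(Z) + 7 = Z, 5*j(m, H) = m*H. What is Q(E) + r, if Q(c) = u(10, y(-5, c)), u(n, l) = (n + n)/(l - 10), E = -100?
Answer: -1371168/91 ≈ -15068.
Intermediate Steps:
j(m, H) = H*m/5 (j(m, H) = (m*H)/5 = (H*m)/5 = H*m/5)
t(Z) = -7 + Z
u(n, l) = 2*n/(-10 + l) (u(n, l) = (2*n)/(-10 + l) = 2*n/(-10 + l))
Q(c) = 20/(-9 - c) (Q(c) = 2*10/(-10 + (1 - c)) = 2*10/(-9 - c) = 20/(-9 - c))
r = -15068 (r = -15079 - (-7 + (⅕)*(-5)*4) = -15079 - (-7 - 4) = -15079 - 1*(-11) = -15079 + 11 = -15068)
Q(E) + r = -20/(9 - 100) - 15068 = -20/(-91) - 15068 = -20*(-1/91) - 15068 = 20/91 - 15068 = -1371168/91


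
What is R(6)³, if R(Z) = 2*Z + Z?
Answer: 5832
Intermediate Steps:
R(Z) = 3*Z
R(6)³ = (3*6)³ = 18³ = 5832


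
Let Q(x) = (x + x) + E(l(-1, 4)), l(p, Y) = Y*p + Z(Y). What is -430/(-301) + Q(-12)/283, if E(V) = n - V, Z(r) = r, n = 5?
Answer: 2697/1981 ≈ 1.3614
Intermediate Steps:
l(p, Y) = Y + Y*p (l(p, Y) = Y*p + Y = Y + Y*p)
E(V) = 5 - V
Q(x) = 5 + 2*x (Q(x) = (x + x) + (5 - 4*(1 - 1)) = 2*x + (5 - 4*0) = 2*x + (5 - 1*0) = 2*x + (5 + 0) = 2*x + 5 = 5 + 2*x)
-430/(-301) + Q(-12)/283 = -430/(-301) + (5 + 2*(-12))/283 = -430*(-1/301) + (5 - 24)*(1/283) = 10/7 - 19*1/283 = 10/7 - 19/283 = 2697/1981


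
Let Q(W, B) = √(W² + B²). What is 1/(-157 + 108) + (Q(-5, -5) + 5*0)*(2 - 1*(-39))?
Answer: -1/49 + 205*√2 ≈ 289.89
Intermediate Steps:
Q(W, B) = √(B² + W²)
1/(-157 + 108) + (Q(-5, -5) + 5*0)*(2 - 1*(-39)) = 1/(-157 + 108) + (√((-5)² + (-5)²) + 5*0)*(2 - 1*(-39)) = 1/(-49) + (√(25 + 25) + 0)*(2 + 39) = -1/49 + (√50 + 0)*41 = -1/49 + (5*√2 + 0)*41 = -1/49 + (5*√2)*41 = -1/49 + 205*√2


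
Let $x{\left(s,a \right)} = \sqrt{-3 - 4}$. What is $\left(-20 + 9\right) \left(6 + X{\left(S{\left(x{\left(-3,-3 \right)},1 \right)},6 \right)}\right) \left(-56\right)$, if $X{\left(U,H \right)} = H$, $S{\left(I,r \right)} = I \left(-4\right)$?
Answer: $7392$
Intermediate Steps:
$x{\left(s,a \right)} = i \sqrt{7}$ ($x{\left(s,a \right)} = \sqrt{-7} = i \sqrt{7}$)
$S{\left(I,r \right)} = - 4 I$
$\left(-20 + 9\right) \left(6 + X{\left(S{\left(x{\left(-3,-3 \right)},1 \right)},6 \right)}\right) \left(-56\right) = \left(-20 + 9\right) \left(6 + 6\right) \left(-56\right) = \left(-11\right) 12 \left(-56\right) = \left(-132\right) \left(-56\right) = 7392$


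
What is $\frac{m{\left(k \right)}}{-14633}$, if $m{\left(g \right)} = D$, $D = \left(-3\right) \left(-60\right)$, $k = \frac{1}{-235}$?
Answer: $- \frac{180}{14633} \approx -0.012301$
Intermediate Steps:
$k = - \frac{1}{235} \approx -0.0042553$
$D = 180$
$m{\left(g \right)} = 180$
$\frac{m{\left(k \right)}}{-14633} = \frac{180}{-14633} = 180 \left(- \frac{1}{14633}\right) = - \frac{180}{14633}$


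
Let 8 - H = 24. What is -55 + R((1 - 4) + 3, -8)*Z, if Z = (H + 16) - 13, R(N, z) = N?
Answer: -55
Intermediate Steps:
H = -16 (H = 8 - 1*24 = 8 - 24 = -16)
Z = -13 (Z = (-16 + 16) - 13 = 0 - 13 = -13)
-55 + R((1 - 4) + 3, -8)*Z = -55 + ((1 - 4) + 3)*(-13) = -55 + (-3 + 3)*(-13) = -55 + 0*(-13) = -55 + 0 = -55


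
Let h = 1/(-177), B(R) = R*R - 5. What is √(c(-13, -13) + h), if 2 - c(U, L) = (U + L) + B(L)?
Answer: I*√4260921/177 ≈ 11.662*I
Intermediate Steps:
B(R) = -5 + R² (B(R) = R² - 5 = -5 + R²)
h = -1/177 ≈ -0.0056497
c(U, L) = 7 - L - U - L² (c(U, L) = 2 - ((U + L) + (-5 + L²)) = 2 - ((L + U) + (-5 + L²)) = 2 - (-5 + L + U + L²) = 2 + (5 - L - U - L²) = 7 - L - U - L²)
√(c(-13, -13) + h) = √((7 - 1*(-13) - 1*(-13) - 1*(-13)²) - 1/177) = √((7 + 13 + 13 - 1*169) - 1/177) = √((7 + 13 + 13 - 169) - 1/177) = √(-136 - 1/177) = √(-24073/177) = I*√4260921/177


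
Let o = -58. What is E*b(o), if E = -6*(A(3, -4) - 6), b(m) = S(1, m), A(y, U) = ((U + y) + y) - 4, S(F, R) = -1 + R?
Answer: -2832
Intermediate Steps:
A(y, U) = -4 + U + 2*y (A(y, U) = (U + 2*y) - 4 = -4 + U + 2*y)
b(m) = -1 + m
E = 48 (E = -6*((-4 - 4 + 2*3) - 6) = -6*((-4 - 4 + 6) - 6) = -6*(-2 - 6) = -6*(-8) = 48)
E*b(o) = 48*(-1 - 58) = 48*(-59) = -2832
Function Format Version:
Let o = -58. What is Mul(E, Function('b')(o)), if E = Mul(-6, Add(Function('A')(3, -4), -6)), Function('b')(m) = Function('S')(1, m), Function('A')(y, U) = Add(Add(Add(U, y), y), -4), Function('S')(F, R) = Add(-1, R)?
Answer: -2832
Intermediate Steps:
Function('A')(y, U) = Add(-4, U, Mul(2, y)) (Function('A')(y, U) = Add(Add(U, Mul(2, y)), -4) = Add(-4, U, Mul(2, y)))
Function('b')(m) = Add(-1, m)
E = 48 (E = Mul(-6, Add(Add(-4, -4, Mul(2, 3)), -6)) = Mul(-6, Add(Add(-4, -4, 6), -6)) = Mul(-6, Add(-2, -6)) = Mul(-6, -8) = 48)
Mul(E, Function('b')(o)) = Mul(48, Add(-1, -58)) = Mul(48, -59) = -2832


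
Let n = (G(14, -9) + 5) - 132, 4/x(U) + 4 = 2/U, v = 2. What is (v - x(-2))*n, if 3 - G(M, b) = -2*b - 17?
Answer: -350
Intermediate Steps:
x(U) = 4/(-4 + 2/U)
G(M, b) = 20 + 2*b (G(M, b) = 3 - (-2*b - 17) = 3 - (-17 - 2*b) = 3 + (17 + 2*b) = 20 + 2*b)
n = -125 (n = ((20 + 2*(-9)) + 5) - 132 = ((20 - 18) + 5) - 132 = (2 + 5) - 132 = 7 - 132 = -125)
(v - x(-2))*n = (2 - (-2)*(-2)/(-1 + 2*(-2)))*(-125) = (2 - (-2)*(-2)/(-1 - 4))*(-125) = (2 - (-2)*(-2)/(-5))*(-125) = (2 - (-2)*(-2)*(-1)/5)*(-125) = (2 - 1*(-⅘))*(-125) = (2 + ⅘)*(-125) = (14/5)*(-125) = -350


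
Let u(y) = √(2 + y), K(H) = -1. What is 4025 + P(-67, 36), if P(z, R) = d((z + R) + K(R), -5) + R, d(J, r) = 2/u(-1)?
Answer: 4063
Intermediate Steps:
d(J, r) = 2 (d(J, r) = 2/(√(2 - 1)) = 2/(√1) = 2/1 = 2*1 = 2)
P(z, R) = 2 + R
4025 + P(-67, 36) = 4025 + (2 + 36) = 4025 + 38 = 4063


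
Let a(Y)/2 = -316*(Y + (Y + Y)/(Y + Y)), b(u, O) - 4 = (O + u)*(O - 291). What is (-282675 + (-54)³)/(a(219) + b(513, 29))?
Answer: 146713/93680 ≈ 1.5661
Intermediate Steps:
b(u, O) = 4 + (-291 + O)*(O + u) (b(u, O) = 4 + (O + u)*(O - 291) = 4 + (O + u)*(-291 + O) = 4 + (-291 + O)*(O + u))
a(Y) = -632 - 632*Y (a(Y) = 2*(-316*(Y + (Y + Y)/(Y + Y))) = 2*(-316*(Y + (2*Y)/((2*Y)))) = 2*(-316*(Y + (2*Y)*(1/(2*Y)))) = 2*(-316*(Y + 1)) = 2*(-316*(1 + Y)) = 2*(-316 - 316*Y) = -632 - 632*Y)
(-282675 + (-54)³)/(a(219) + b(513, 29)) = (-282675 + (-54)³)/((-632 - 632*219) + (4 + 29² - 291*29 - 291*513 + 29*513)) = (-282675 - 157464)/((-632 - 138408) + (4 + 841 - 8439 - 149283 + 14877)) = -440139/(-139040 - 142000) = -440139/(-281040) = -440139*(-1/281040) = 146713/93680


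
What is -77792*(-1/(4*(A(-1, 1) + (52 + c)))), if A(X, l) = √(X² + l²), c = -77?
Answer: -486200/623 - 19448*√2/623 ≈ -824.56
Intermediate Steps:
-77792*(-1/(4*(A(-1, 1) + (52 + c)))) = -77792*(-1/(4*(√((-1)² + 1²) + (52 - 77)))) = -77792*(-1/(4*(√(1 + 1) - 25))) = -77792*(-1/(4*(√2 - 25))) = -77792*(-1/(4*(-25 + √2))) = -77792/(100 - 4*√2)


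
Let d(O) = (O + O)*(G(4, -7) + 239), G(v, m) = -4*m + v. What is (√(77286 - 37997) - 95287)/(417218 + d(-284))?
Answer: -95287/263290 + √39289/263290 ≈ -0.36116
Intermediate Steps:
G(v, m) = v - 4*m
d(O) = 542*O (d(O) = (O + O)*((4 - 4*(-7)) + 239) = (2*O)*((4 + 28) + 239) = (2*O)*(32 + 239) = (2*O)*271 = 542*O)
(√(77286 - 37997) - 95287)/(417218 + d(-284)) = (√(77286 - 37997) - 95287)/(417218 + 542*(-284)) = (√39289 - 95287)/(417218 - 153928) = (-95287 + √39289)/263290 = (-95287 + √39289)*(1/263290) = -95287/263290 + √39289/263290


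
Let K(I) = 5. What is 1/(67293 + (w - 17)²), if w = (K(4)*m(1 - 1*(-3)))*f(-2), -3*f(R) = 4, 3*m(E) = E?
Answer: 81/5505022 ≈ 1.4714e-5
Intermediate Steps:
m(E) = E/3
f(R) = -4/3 (f(R) = -⅓*4 = -4/3)
w = -80/9 (w = (5*((1 - 1*(-3))/3))*(-4/3) = (5*((1 + 3)/3))*(-4/3) = (5*((⅓)*4))*(-4/3) = (5*(4/3))*(-4/3) = (20/3)*(-4/3) = -80/9 ≈ -8.8889)
1/(67293 + (w - 17)²) = 1/(67293 + (-80/9 - 17)²) = 1/(67293 + (-233/9)²) = 1/(67293 + 54289/81) = 1/(5505022/81) = 81/5505022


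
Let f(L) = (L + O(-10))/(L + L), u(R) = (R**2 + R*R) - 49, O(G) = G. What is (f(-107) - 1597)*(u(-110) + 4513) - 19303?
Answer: -4898464233/107 ≈ -4.5780e+7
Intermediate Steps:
u(R) = -49 + 2*R**2 (u(R) = (R**2 + R**2) - 49 = 2*R**2 - 49 = -49 + 2*R**2)
f(L) = (-10 + L)/(2*L) (f(L) = (L - 10)/(L + L) = (-10 + L)/((2*L)) = (1/(2*L))*(-10 + L) = (-10 + L)/(2*L))
(f(-107) - 1597)*(u(-110) + 4513) - 19303 = ((1/2)*(-10 - 107)/(-107) - 1597)*((-49 + 2*(-110)**2) + 4513) - 19303 = ((1/2)*(-1/107)*(-117) - 1597)*((-49 + 2*12100) + 4513) - 19303 = (117/214 - 1597)*((-49 + 24200) + 4513) - 19303 = -341641*(24151 + 4513)/214 - 19303 = -341641/214*28664 - 19303 = -4896398812/107 - 19303 = -4898464233/107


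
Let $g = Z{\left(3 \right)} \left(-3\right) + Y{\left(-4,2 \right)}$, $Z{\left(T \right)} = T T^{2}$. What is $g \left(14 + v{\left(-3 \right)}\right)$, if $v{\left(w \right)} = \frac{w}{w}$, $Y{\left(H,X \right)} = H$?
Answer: $-1275$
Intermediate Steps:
$Z{\left(T \right)} = T^{3}$
$v{\left(w \right)} = 1$
$g = -85$ ($g = 3^{3} \left(-3\right) - 4 = 27 \left(-3\right) - 4 = -81 - 4 = -85$)
$g \left(14 + v{\left(-3 \right)}\right) = - 85 \left(14 + 1\right) = \left(-85\right) 15 = -1275$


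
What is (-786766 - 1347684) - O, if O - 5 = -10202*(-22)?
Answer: -2358899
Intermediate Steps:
O = 224449 (O = 5 - 10202*(-22) = 5 + 224444 = 224449)
(-786766 - 1347684) - O = (-786766 - 1347684) - 1*224449 = -2134450 - 224449 = -2358899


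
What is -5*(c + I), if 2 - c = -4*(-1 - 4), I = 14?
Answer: 20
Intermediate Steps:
c = -18 (c = 2 - (-4)*(-1 - 4) = 2 - (-4)*(-5) = 2 - 1*20 = 2 - 20 = -18)
-5*(c + I) = -5*(-18 + 14) = -5*(-4) = 20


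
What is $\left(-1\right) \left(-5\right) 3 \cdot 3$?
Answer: $45$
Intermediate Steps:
$\left(-1\right) \left(-5\right) 3 \cdot 3 = 5 \cdot 3 \cdot 3 = 15 \cdot 3 = 45$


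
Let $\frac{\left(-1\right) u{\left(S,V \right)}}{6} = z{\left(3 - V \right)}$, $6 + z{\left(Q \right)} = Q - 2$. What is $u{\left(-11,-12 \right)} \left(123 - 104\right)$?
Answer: $-798$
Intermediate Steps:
$z{\left(Q \right)} = -8 + Q$ ($z{\left(Q \right)} = -6 + \left(Q - 2\right) = -6 + \left(-2 + Q\right) = -8 + Q$)
$u{\left(S,V \right)} = 30 + 6 V$ ($u{\left(S,V \right)} = - 6 \left(-8 - \left(-3 + V\right)\right) = - 6 \left(-5 - V\right) = 30 + 6 V$)
$u{\left(-11,-12 \right)} \left(123 - 104\right) = \left(30 + 6 \left(-12\right)\right) \left(123 - 104\right) = \left(30 - 72\right) 19 = \left(-42\right) 19 = -798$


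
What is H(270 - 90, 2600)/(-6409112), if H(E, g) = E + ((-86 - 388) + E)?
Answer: 57/3204556 ≈ 1.7787e-5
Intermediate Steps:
H(E, g) = -474 + 2*E (H(E, g) = E + (-474 + E) = -474 + 2*E)
H(270 - 90, 2600)/(-6409112) = (-474 + 2*(270 - 90))/(-6409112) = (-474 + 2*180)*(-1/6409112) = (-474 + 360)*(-1/6409112) = -114*(-1/6409112) = 57/3204556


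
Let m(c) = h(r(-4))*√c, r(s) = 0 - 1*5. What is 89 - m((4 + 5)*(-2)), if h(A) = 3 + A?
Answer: 89 + 6*I*√2 ≈ 89.0 + 8.4853*I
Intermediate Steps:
r(s) = -5 (r(s) = 0 - 5 = -5)
m(c) = -2*√c (m(c) = (3 - 5)*√c = -2*√c)
89 - m((4 + 5)*(-2)) = 89 - (-2)*√((4 + 5)*(-2)) = 89 - (-2)*√(9*(-2)) = 89 - (-2)*√(-18) = 89 - (-2)*3*I*√2 = 89 - (-6)*I*√2 = 89 + 6*I*√2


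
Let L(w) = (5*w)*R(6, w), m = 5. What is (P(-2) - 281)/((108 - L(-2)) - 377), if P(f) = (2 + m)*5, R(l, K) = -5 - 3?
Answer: 246/349 ≈ 0.70487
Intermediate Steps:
R(l, K) = -8
L(w) = -40*w (L(w) = (5*w)*(-8) = -40*w)
P(f) = 35 (P(f) = (2 + 5)*5 = 7*5 = 35)
(P(-2) - 281)/((108 - L(-2)) - 377) = (35 - 281)/((108 - (-40)*(-2)) - 377) = -246/((108 - 1*80) - 377) = -246/((108 - 80) - 377) = -246/(28 - 377) = -246/(-349) = -246*(-1/349) = 246/349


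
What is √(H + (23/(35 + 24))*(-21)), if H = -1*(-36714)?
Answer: 3*√14196993/59 ≈ 191.59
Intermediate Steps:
H = 36714
√(H + (23/(35 + 24))*(-21)) = √(36714 + (23/(35 + 24))*(-21)) = √(36714 + (23/59)*(-21)) = √(36714 - 483/59) = √(2165643/59) = 3*√14196993/59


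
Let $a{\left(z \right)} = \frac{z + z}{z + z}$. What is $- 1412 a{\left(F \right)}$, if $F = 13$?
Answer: $-1412$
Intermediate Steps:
$a{\left(z \right)} = 1$ ($a{\left(z \right)} = \frac{2 z}{2 z} = 2 z \frac{1}{2 z} = 1$)
$- 1412 a{\left(F \right)} = \left(-1412\right) 1 = -1412$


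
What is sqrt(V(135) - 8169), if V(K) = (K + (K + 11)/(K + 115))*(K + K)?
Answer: sqrt(710967)/5 ≈ 168.64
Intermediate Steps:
V(K) = 2*K*(K + (11 + K)/(115 + K)) (V(K) = (K + (11 + K)/(115 + K))*(2*K) = 2*K*(K + (11 + K)/(115 + K)))
sqrt(V(135) - 8169) = sqrt(2*135*(11 + 135**2 + 116*135)/(115 + 135) - 8169) = sqrt(2*135*(11 + 18225 + 15660)/250 - 8169) = sqrt(2*135*(1/250)*33896 - 8169) = sqrt(915192/25 - 8169) = sqrt(710967/25) = sqrt(710967)/5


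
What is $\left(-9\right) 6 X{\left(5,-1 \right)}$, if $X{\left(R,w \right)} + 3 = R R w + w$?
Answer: $1566$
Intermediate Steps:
$X{\left(R,w \right)} = -3 + w + w R^{2}$ ($X{\left(R,w \right)} = -3 + \left(R R w + w\right) = -3 + \left(R^{2} w + w\right) = -3 + \left(w R^{2} + w\right) = -3 + \left(w + w R^{2}\right) = -3 + w + w R^{2}$)
$\left(-9\right) 6 X{\left(5,-1 \right)} = \left(-9\right) 6 \left(-3 - 1 - 5^{2}\right) = - 54 \left(-3 - 1 - 25\right) = \left(-54\right) \left(-29\right) = 1566$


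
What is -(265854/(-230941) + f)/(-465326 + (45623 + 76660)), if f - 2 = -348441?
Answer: -80469116953/79222693463 ≈ -1.0157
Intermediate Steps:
f = -348439 (f = 2 - 348441 = -348439)
-(265854/(-230941) + f)/(-465326 + (45623 + 76660)) = -(265854/(-230941) - 348439)/(-465326 + (45623 + 76660)) = -(265854*(-1/230941) - 348439)/(-465326 + 122283) = -(-265854/230941 - 348439)/(-343043) = -(-80469116953)*(-1)/(230941*343043) = -1*80469116953/79222693463 = -80469116953/79222693463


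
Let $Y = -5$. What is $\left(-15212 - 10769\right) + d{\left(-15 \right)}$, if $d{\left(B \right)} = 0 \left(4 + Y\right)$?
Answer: $-25981$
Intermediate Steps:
$d{\left(B \right)} = 0$ ($d{\left(B \right)} = 0 \left(4 - 5\right) = 0 \left(-1\right) = 0$)
$\left(-15212 - 10769\right) + d{\left(-15 \right)} = \left(-15212 - 10769\right) + 0 = -25981 + 0 = -25981$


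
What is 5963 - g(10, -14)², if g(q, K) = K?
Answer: 5767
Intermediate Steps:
5963 - g(10, -14)² = 5963 - 1*(-14)² = 5963 - 1*196 = 5963 - 196 = 5767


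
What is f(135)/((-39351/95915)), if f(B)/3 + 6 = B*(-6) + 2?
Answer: 78074810/13117 ≈ 5952.2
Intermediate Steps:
f(B) = -12 - 18*B (f(B) = -18 + 3*(B*(-6) + 2) = -18 + 3*(-6*B + 2) = -18 + 3*(2 - 6*B) = -18 + (6 - 18*B) = -12 - 18*B)
f(135)/((-39351/95915)) = (-12 - 18*135)/((-39351/95915)) = (-12 - 2430)/((-39351*1/95915)) = -2442/(-39351/95915) = -2442*(-95915/39351) = 78074810/13117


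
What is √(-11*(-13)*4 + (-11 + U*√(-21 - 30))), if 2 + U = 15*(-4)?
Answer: √(561 - 62*I*√51) ≈ 25.255 - 8.7658*I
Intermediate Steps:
U = -62 (U = -2 + 15*(-4) = -2 - 60 = -62)
√(-11*(-13)*4 + (-11 + U*√(-21 - 30))) = √(-11*(-13)*4 + (-11 - 62*√(-21 - 30))) = √(143*4 + (-11 - 62*I*√51)) = √(572 + (-11 - 62*I*√51)) = √(561 - 62*I*√51)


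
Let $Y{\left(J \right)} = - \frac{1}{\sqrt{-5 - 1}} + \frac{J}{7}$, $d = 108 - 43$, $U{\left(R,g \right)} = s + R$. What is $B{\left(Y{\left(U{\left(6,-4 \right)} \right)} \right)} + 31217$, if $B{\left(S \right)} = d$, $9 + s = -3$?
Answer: $31282$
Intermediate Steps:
$s = -12$ ($s = -9 - 3 = -12$)
$U{\left(R,g \right)} = -12 + R$
$d = 65$ ($d = 108 - 43 = 65$)
$Y{\left(J \right)} = \frac{J}{7} + \frac{i \sqrt{6}}{6}$ ($Y{\left(J \right)} = - \frac{1}{\sqrt{-6}} + J \frac{1}{7} = - \frac{1}{i \sqrt{6}} + \frac{J}{7} = - \frac{\left(-1\right) i \sqrt{6}}{6} + \frac{J}{7} = \frac{i \sqrt{6}}{6} + \frac{J}{7} = \frac{J}{7} + \frac{i \sqrt{6}}{6}$)
$B{\left(S \right)} = 65$
$B{\left(Y{\left(U{\left(6,-4 \right)} \right)} \right)} + 31217 = 65 + 31217 = 31282$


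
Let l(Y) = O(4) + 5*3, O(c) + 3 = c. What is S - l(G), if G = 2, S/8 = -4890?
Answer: -39136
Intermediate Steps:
S = -39120 (S = 8*(-4890) = -39120)
O(c) = -3 + c
l(Y) = 16 (l(Y) = (-3 + 4) + 5*3 = 1 + 15 = 16)
S - l(G) = -39120 - 1*16 = -39120 - 16 = -39136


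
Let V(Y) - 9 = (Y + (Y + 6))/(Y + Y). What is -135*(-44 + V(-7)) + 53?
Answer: 32906/7 ≈ 4700.9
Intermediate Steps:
V(Y) = 9 + (6 + 2*Y)/(2*Y) (V(Y) = 9 + (Y + (Y + 6))/(Y + Y) = 9 + (Y + (6 + Y))/((2*Y)) = 9 + (6 + 2*Y)*(1/(2*Y)) = 9 + (6 + 2*Y)/(2*Y))
-135*(-44 + V(-7)) + 53 = -135*(-44 + (10 + 3/(-7))) + 53 = -135*(-44 + (10 + 3*(-⅐))) + 53 = -135*(-44 + (10 - 3/7)) + 53 = -135*(-44 + 67/7) + 53 = -135*(-241/7) + 53 = 32535/7 + 53 = 32906/7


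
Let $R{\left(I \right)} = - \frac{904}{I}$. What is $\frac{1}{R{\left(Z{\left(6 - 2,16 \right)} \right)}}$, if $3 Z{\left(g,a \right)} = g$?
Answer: $- \frac{1}{678} \approx -0.0014749$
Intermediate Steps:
$Z{\left(g,a \right)} = \frac{g}{3}$
$\frac{1}{R{\left(Z{\left(6 - 2,16 \right)} \right)}} = \frac{1}{\left(-904\right) \frac{1}{\frac{1}{3} \left(6 - 2\right)}} = \frac{1}{\left(-904\right) \frac{1}{\frac{1}{3} \cdot 4}} = \frac{1}{\left(-904\right) \frac{1}{\frac{4}{3}}} = \frac{1}{\left(-904\right) \frac{3}{4}} = \frac{1}{-678} = - \frac{1}{678}$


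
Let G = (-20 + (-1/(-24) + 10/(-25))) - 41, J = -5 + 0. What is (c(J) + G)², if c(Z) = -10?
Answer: 73324969/14400 ≈ 5092.0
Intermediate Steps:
J = -5
G = -7363/120 (G = (-20 + (-1*(-1/24) + 10*(-1/25))) - 41 = (-20 + (1/24 - ⅖)) - 41 = (-20 - 43/120) - 41 = -2443/120 - 41 = -7363/120 ≈ -61.358)
(c(J) + G)² = (-10 - 7363/120)² = (-8563/120)² = 73324969/14400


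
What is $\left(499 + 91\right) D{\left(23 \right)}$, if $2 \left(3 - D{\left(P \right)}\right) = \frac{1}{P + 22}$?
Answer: $\frac{15871}{9} \approx 1763.4$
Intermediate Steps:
$D{\left(P \right)} = 3 - \frac{1}{2 \left(22 + P\right)}$ ($D{\left(P \right)} = 3 - \frac{1}{2 \left(P + 22\right)} = 3 - \frac{1}{2 \left(22 + P\right)}$)
$\left(499 + 91\right) D{\left(23 \right)} = \left(499 + 91\right) \frac{131 + 6 \cdot 23}{2 \left(22 + 23\right)} = 590 \frac{131 + 138}{2 \cdot 45} = 590 \cdot \frac{1}{2} \cdot \frac{1}{45} \cdot 269 = 590 \cdot \frac{269}{90} = \frac{15871}{9}$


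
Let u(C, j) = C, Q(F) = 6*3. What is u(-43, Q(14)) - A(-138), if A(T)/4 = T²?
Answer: -76219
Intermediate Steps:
Q(F) = 18
A(T) = 4*T²
u(-43, Q(14)) - A(-138) = -43 - 4*(-138)² = -43 - 4*19044 = -43 - 1*76176 = -43 - 76176 = -76219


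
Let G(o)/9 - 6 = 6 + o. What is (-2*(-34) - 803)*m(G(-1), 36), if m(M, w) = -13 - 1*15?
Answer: 20580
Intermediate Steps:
G(o) = 108 + 9*o (G(o) = 54 + 9*(6 + o) = 54 + (54 + 9*o) = 108 + 9*o)
m(M, w) = -28 (m(M, w) = -13 - 15 = -28)
(-2*(-34) - 803)*m(G(-1), 36) = (-2*(-34) - 803)*(-28) = (68 - 803)*(-28) = -735*(-28) = 20580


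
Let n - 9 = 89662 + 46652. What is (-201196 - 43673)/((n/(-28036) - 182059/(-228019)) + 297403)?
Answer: -1565384018550396/1901194277615639 ≈ -0.82337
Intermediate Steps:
n = 136323 (n = 9 + (89662 + 46652) = 9 + 136314 = 136323)
(-201196 - 43673)/((n/(-28036) - 182059/(-228019)) + 297403) = (-201196 - 43673)/((136323/(-28036) - 182059/(-228019)) + 297403) = -244869/((136323*(-1/28036) - 182059*(-1/228019)) + 297403) = -244869/((-136323/28036 + 182059/228019) + 297403) = -244869/(-25980028013/6392740684 + 297403) = -244869/1901194277615639/6392740684 = -244869*6392740684/1901194277615639 = -1565384018550396/1901194277615639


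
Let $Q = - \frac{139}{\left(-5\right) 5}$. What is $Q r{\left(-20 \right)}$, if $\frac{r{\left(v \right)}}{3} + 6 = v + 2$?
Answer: $- \frac{10008}{25} \approx -400.32$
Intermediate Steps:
$r{\left(v \right)} = -12 + 3 v$ ($r{\left(v \right)} = -18 + 3 \left(v + 2\right) = -18 + 3 \left(2 + v\right) = -18 + \left(6 + 3 v\right) = -12 + 3 v$)
$Q = \frac{139}{25}$ ($Q = - \frac{139}{-25} = \left(-139\right) \left(- \frac{1}{25}\right) = \frac{139}{25} \approx 5.56$)
$Q r{\left(-20 \right)} = \frac{139 \left(-12 + 3 \left(-20\right)\right)}{25} = \frac{139 \left(-12 - 60\right)}{25} = \frac{139}{25} \left(-72\right) = - \frac{10008}{25}$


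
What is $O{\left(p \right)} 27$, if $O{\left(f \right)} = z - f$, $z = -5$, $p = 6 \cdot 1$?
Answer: $-297$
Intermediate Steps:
$p = 6$
$O{\left(f \right)} = -5 - f$
$O{\left(p \right)} 27 = \left(-5 - 6\right) 27 = \left(-11\right) 27 = -297$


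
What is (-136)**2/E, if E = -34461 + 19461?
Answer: -2312/1875 ≈ -1.2331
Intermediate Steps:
E = -15000
(-136)**2/E = (-136)**2/(-15000) = 18496*(-1/15000) = -2312/1875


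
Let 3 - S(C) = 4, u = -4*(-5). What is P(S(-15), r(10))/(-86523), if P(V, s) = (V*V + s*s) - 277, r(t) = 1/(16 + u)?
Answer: 357695/112133808 ≈ 0.0031899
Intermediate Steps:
u = 20
r(t) = 1/36 (r(t) = 1/(16 + 20) = 1/36)
S(C) = -1 (S(C) = 3 - 1*4 = 3 - 4 = -1)
P(V, s) = -277 + V**2 + s**2 (P(V, s) = (V**2 + s**2) - 277 = -277 + V**2 + s**2)
P(S(-15), r(10))/(-86523) = (-277 + (-1)**2 + (1/36)**2)/(-86523) = (-277 + 1 + 1/1296)*(-1/86523) = -357695/1296*(-1/86523) = 357695/112133808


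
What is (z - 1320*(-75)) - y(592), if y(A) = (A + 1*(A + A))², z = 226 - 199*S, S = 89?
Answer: -3072661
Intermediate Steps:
z = -17485 (z = 226 - 199*89 = 226 - 17711 = -17485)
y(A) = 9*A² (y(A) = (A + 1*(2*A))² = (A + 2*A)² = (3*A)² = 9*A²)
(z - 1320*(-75)) - y(592) = (-17485 - 1320*(-75)) - 9*592² = (-17485 + 99000) - 9*350464 = 81515 - 1*3154176 = 81515 - 3154176 = -3072661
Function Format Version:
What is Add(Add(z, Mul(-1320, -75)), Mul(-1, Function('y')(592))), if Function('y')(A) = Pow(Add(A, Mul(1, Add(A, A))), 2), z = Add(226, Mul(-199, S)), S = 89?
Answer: -3072661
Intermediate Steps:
z = -17485 (z = Add(226, Mul(-199, 89)) = Add(226, -17711) = -17485)
Function('y')(A) = Mul(9, Pow(A, 2)) (Function('y')(A) = Pow(Add(A, Mul(1, Mul(2, A))), 2) = Pow(Add(A, Mul(2, A)), 2) = Pow(Mul(3, A), 2) = Mul(9, Pow(A, 2)))
Add(Add(z, Mul(-1320, -75)), Mul(-1, Function('y')(592))) = Add(Add(-17485, Mul(-1320, -75)), Mul(-1, Mul(9, Pow(592, 2)))) = Add(Add(-17485, 99000), Mul(-1, Mul(9, 350464))) = Add(81515, Mul(-1, 3154176)) = Add(81515, -3154176) = -3072661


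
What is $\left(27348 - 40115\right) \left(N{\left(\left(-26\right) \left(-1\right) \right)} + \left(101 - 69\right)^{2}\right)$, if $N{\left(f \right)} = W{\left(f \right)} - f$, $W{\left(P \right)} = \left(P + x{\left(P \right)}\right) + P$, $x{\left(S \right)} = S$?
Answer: $-13737292$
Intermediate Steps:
$W{\left(P \right)} = 3 P$ ($W{\left(P \right)} = \left(P + P\right) + P = 2 P + P = 3 P$)
$N{\left(f \right)} = 2 f$ ($N{\left(f \right)} = 3 f - f = 2 f$)
$\left(27348 - 40115\right) \left(N{\left(\left(-26\right) \left(-1\right) \right)} + \left(101 - 69\right)^{2}\right) = \left(27348 - 40115\right) \left(2 \left(\left(-26\right) \left(-1\right)\right) + \left(101 - 69\right)^{2}\right) = - 12767 \left(2 \cdot 26 + 32^{2}\right) = - 12767 \left(52 + 1024\right) = \left(-12767\right) 1076 = -13737292$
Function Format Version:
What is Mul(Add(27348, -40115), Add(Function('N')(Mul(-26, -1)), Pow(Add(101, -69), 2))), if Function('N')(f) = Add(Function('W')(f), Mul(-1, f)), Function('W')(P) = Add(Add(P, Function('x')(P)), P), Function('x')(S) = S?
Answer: -13737292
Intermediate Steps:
Function('W')(P) = Mul(3, P) (Function('W')(P) = Add(Add(P, P), P) = Add(Mul(2, P), P) = Mul(3, P))
Function('N')(f) = Mul(2, f) (Function('N')(f) = Add(Mul(3, f), Mul(-1, f)) = Mul(2, f))
Mul(Add(27348, -40115), Add(Function('N')(Mul(-26, -1)), Pow(Add(101, -69), 2))) = Mul(Add(27348, -40115), Add(Mul(2, Mul(-26, -1)), Pow(Add(101, -69), 2))) = Mul(-12767, Add(Mul(2, 26), Pow(32, 2))) = Mul(-12767, Add(52, 1024)) = Mul(-12767, 1076) = -13737292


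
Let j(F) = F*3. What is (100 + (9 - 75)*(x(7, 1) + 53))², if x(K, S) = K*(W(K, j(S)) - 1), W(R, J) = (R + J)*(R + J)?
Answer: 2414346496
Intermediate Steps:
j(F) = 3*F
W(R, J) = (J + R)² (W(R, J) = (J + R)*(J + R) = (J + R)²)
x(K, S) = K*(-1 + (K + 3*S)²) (x(K, S) = K*((3*S + K)² - 1) = K*((K + 3*S)² - 1) = K*(-1 + (K + 3*S)²))
(100 + (9 - 75)*(x(7, 1) + 53))² = (100 + (9 - 75)*(7*(-1 + (7 + 3*1)²) + 53))² = (100 - 66*(7*(-1 + (7 + 3)²) + 53))² = (100 - 66*(7*(-1 + 10²) + 53))² = (100 - 66*(7*(-1 + 100) + 53))² = (100 - 66*(7*99 + 53))² = (100 - 66*(693 + 53))² = (100 - 66*746)² = (100 - 49236)² = (-49136)² = 2414346496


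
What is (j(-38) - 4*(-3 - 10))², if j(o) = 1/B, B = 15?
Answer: 609961/225 ≈ 2710.9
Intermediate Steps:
j(o) = 1/15
(j(-38) - 4*(-3 - 10))² = (1/15 - 4*(-3 - 10))² = (1/15 - 4*(-13))² = (1/15 + 52)² = (781/15)² = 609961/225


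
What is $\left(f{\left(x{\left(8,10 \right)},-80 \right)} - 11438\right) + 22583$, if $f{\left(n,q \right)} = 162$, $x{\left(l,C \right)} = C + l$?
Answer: $11307$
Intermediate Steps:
$\left(f{\left(x{\left(8,10 \right)},-80 \right)} - 11438\right) + 22583 = \left(162 - 11438\right) + 22583 = -11276 + 22583 = 11307$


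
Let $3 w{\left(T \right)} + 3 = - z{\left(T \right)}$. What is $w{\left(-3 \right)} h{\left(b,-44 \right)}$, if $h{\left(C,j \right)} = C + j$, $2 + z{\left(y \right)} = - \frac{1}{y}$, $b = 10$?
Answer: $\frac{136}{9} \approx 15.111$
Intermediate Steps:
$z{\left(y \right)} = -2 - \frac{1}{y}$
$w{\left(T \right)} = - \frac{1}{3} + \frac{1}{3 T}$ ($w{\left(T \right)} = -1 + \frac{\left(-1\right) \left(-2 - \frac{1}{T}\right)}{3} = -1 + \frac{2 + \frac{1}{T}}{3} = -1 + \left(\frac{2}{3} + \frac{1}{3 T}\right) = - \frac{1}{3} + \frac{1}{3 T}$)
$w{\left(-3 \right)} h{\left(b,-44 \right)} = \frac{1 - -3}{3 \left(-3\right)} \left(10 - 44\right) = \frac{1}{3} \left(- \frac{1}{3}\right) \left(1 + 3\right) \left(-34\right) = \frac{1}{3} \left(- \frac{1}{3}\right) 4 \left(-34\right) = \left(- \frac{4}{9}\right) \left(-34\right) = \frac{136}{9}$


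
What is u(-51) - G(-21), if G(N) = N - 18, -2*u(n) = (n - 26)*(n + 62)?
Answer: 925/2 ≈ 462.50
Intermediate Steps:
u(n) = -(-26 + n)*(62 + n)/2 (u(n) = -(n - 26)*(n + 62)/2 = -(-26 + n)*(62 + n)/2)
G(N) = -18 + N
u(-51) - G(-21) = (806 - 18*(-51) - ½*(-51)²) - (-18 - 21) = (806 + 918 - ½*2601) - 1*(-39) = (806 + 918 - 2601/2) + 39 = 847/2 + 39 = 925/2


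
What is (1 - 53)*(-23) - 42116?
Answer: -40920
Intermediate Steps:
(1 - 53)*(-23) - 42116 = -52*(-23) - 42116 = 1196 - 42116 = -40920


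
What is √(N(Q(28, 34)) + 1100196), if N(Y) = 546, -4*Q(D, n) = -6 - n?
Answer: √1100742 ≈ 1049.2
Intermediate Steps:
Q(D, n) = 3/2 + n/4 (Q(D, n) = -(-6 - n)/4 = 3/2 + n/4)
√(N(Q(28, 34)) + 1100196) = √(546 + 1100196) = √1100742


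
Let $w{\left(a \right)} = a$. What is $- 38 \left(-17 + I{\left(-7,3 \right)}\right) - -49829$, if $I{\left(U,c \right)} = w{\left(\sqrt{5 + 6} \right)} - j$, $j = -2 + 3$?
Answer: $50513 - 38 \sqrt{11} \approx 50387.0$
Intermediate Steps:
$j = 1$
$I{\left(U,c \right)} = -1 + \sqrt{11}$ ($I{\left(U,c \right)} = \sqrt{5 + 6} - 1 = \sqrt{11} - 1 = -1 + \sqrt{11}$)
$- 38 \left(-17 + I{\left(-7,3 \right)}\right) - -49829 = - 38 \left(-17 - \left(1 - \sqrt{11}\right)\right) - -49829 = - 38 \left(-18 + \sqrt{11}\right) + 49829 = \left(684 - 38 \sqrt{11}\right) + 49829 = 50513 - 38 \sqrt{11}$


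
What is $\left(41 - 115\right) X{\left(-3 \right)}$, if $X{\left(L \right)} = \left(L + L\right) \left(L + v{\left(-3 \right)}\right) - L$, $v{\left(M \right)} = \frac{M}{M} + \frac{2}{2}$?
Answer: $-666$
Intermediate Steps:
$v{\left(M \right)} = 2$ ($v{\left(M \right)} = 1 + 2 \cdot \frac{1}{2} = 1 + 1 = 2$)
$X{\left(L \right)} = - L + 2 L \left(2 + L\right)$ ($X{\left(L \right)} = \left(L + L\right) \left(L + 2\right) - L = 2 L \left(2 + L\right) - L = - L + 2 L \left(2 + L\right)$)
$\left(41 - 115\right) X{\left(-3 \right)} = \left(41 - 115\right) \left(- 3 \left(3 + 2 \left(-3\right)\right)\right) = - 74 \left(- 3 \left(3 - 6\right)\right) = - 74 \left(\left(-3\right) \left(-3\right)\right) = \left(-74\right) 9 = -666$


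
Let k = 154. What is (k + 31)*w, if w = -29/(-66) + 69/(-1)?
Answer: -837125/66 ≈ -12684.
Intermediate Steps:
w = -4525/66 (w = -29*(-1/66) + 69*(-1) = 29/66 - 69 = -4525/66 ≈ -68.561)
(k + 31)*w = (154 + 31)*(-4525/66) = 185*(-4525/66) = -837125/66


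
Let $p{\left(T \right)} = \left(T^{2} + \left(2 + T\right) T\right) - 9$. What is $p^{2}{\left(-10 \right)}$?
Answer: $29241$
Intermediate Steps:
$p{\left(T \right)} = -9 + T^{2} + T \left(2 + T\right)$ ($p{\left(T \right)} = \left(T^{2} + T \left(2 + T\right)\right) - 9 = -9 + T^{2} + T \left(2 + T\right)$)
$p^{2}{\left(-10 \right)} = \left(-9 + 2 \left(-10\right) + 2 \left(-10\right)^{2}\right)^{2} = \left(-9 - 20 + 2 \cdot 100\right)^{2} = \left(-9 - 20 + 200\right)^{2} = 171^{2} = 29241$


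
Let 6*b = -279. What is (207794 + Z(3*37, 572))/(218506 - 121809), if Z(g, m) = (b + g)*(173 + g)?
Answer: 226112/96697 ≈ 2.3384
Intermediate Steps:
b = -93/2 (b = (1/6)*(-279) = -93/2 ≈ -46.500)
Z(g, m) = (173 + g)*(-93/2 + g) (Z(g, m) = (-93/2 + g)*(173 + g) = (173 + g)*(-93/2 + g))
(207794 + Z(3*37, 572))/(218506 - 121809) = (207794 + (-16089/2 + (3*37)**2 + 253*(3*37)/2))/(218506 - 121809) = (207794 + (-16089/2 + 111**2 + (253/2)*111))/96697 = (207794 + (-16089/2 + 12321 + 28083/2))*(1/96697) = (207794 + 18318)*(1/96697) = 226112*(1/96697) = 226112/96697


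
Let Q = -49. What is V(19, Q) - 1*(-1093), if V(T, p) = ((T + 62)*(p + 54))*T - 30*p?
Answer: 10258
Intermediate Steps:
V(T, p) = -30*p + T*(54 + p)*(62 + T) (V(T, p) = ((62 + T)*(54 + p))*T - 30*p = ((54 + p)*(62 + T))*T - 30*p = T*(54 + p)*(62 + T) - 30*p = -30*p + T*(54 + p)*(62 + T))
V(19, Q) - 1*(-1093) = (-30*(-49) + 54*19**2 + 3348*19 - 49*19**2 + 62*19*(-49)) - 1*(-1093) = (1470 + 54*361 + 63612 - 49*361 - 57722) + 1093 = (1470 + 19494 + 63612 - 17689 - 57722) + 1093 = 9165 + 1093 = 10258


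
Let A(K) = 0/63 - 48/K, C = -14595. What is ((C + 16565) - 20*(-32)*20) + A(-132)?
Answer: 162474/11 ≈ 14770.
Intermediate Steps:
A(K) = -48/K (A(K) = 0*(1/63) - 48/K = 0 - 48/K = -48/K)
((C + 16565) - 20*(-32)*20) + A(-132) = ((-14595 + 16565) - 20*(-32)*20) - 48/(-132) = (1970 + 640*20) - 48*(-1/132) = (1970 + 12800) + 4/11 = 14770 + 4/11 = 162474/11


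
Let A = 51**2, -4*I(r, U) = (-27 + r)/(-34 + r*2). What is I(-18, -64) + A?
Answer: 145647/56 ≈ 2600.8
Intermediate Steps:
I(r, U) = -(-27 + r)/(4*(-34 + 2*r)) (I(r, U) = -(-27 + r)/(4*(-34 + r*2)) = -(-27 + r)/(4*(-34 + 2*r)))
A = 2601
I(-18, -64) + A = (27 - 1*(-18))/(8*(-17 - 18)) + 2601 = (1/8)*(27 + 18)/(-35) + 2601 = (1/8)*(-1/35)*45 + 2601 = -9/56 + 2601 = 145647/56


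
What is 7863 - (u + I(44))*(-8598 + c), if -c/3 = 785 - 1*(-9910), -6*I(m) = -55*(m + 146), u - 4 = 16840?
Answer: 756128540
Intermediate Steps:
u = 16844 (u = 4 + 16840 = 16844)
I(m) = 4015/3 + 55*m/6 (I(m) = -(-55)*(m + 146)/6 = -(-55)*(146 + m)/6 = -(-8030 - 55*m)/6 = 4015/3 + 55*m/6)
c = -32085 (c = -3*(785 - 1*(-9910)) = -3*(785 + 9910) = -3*10695 = -32085)
7863 - (u + I(44))*(-8598 + c) = 7863 - (16844 + (4015/3 + (55/6)*44))*(-8598 - 32085) = 7863 - (16844 + (4015/3 + 1210/3))*(-40683) = 7863 - (16844 + 5225/3)*(-40683) = 7863 - 55757*(-40683)/3 = 7863 - 1*(-756120677) = 7863 + 756120677 = 756128540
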